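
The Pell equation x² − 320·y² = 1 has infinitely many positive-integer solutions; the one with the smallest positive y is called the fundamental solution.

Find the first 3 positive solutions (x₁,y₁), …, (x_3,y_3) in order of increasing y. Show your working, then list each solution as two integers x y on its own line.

161 9
51841 2898
16692641 933147

√320 → a₀=17, period (1,7,1,34); ℓ=4 even so k=3
a_0=17:  p_0=17·1+0=17,  q_0=17·0+1=1
…
a_2=7:  p_2=7·18+17=143,  q_2=7·1+1=8
a_3=1:  p_3=1·143+18=161,  q_3=1·8+1=9
→ (161, 9).  Check: 161²=25921, 320·9²=25920, difference 1.
(161+9√320)^2 = 51841 + 2898√320
(161+9√320)^3 = 16692641 + 933147√320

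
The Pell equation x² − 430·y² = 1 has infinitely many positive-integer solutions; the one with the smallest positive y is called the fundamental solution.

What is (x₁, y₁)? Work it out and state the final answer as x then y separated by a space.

2862251 138030

√430 = [20; 1,2,1,3,1,…,2,1,40, …], period ℓ=14 (even) → k=13
a_0=20:  p_0=20·1+0=20,  q_0=20·0+1=1
…
a_3=1:  p_3=1·62+21=83,  q_3=1·3+1=4
…
a_6=6:  p_6=6·394+311=2675,  q_6=6·19+15=129
…
a_8=6:  p_8=6·21794+2675=133439,  q_8=6·1051+129=6435
…
a_10=3:  p_10=3·155233+133439=599138,  q_10=3·7486+6435=28893
…
a_12=2:  p_12=2·754371+599138=2107880,  q_12=2·36379+28893=101651
a_13=1:  p_13=1·2107880+754371=2862251,  q_13=1·101651+36379=138030
(x₁, y₁) = (2862251, 138030);  2862251² − 430·138030² = 1 ✓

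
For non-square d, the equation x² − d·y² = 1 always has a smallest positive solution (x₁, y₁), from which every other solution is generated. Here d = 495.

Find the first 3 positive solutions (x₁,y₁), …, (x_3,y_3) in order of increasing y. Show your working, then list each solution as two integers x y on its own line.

89 4
15841 712
2819609 126732

d=495: √d = [22; 4,44] (ℓ=2, even), read p_1/q_1
i=0: a=22 ⇒ p=22, q=1
i=1: a=4 ⇒ p=89, q=4
→ (89, 4).  Check: 89²=7921, 495·4²=7920, difference 1.
(89+4√495)^2 = 15841 + 712√495
(89+4√495)^3 = 2819609 + 126732√495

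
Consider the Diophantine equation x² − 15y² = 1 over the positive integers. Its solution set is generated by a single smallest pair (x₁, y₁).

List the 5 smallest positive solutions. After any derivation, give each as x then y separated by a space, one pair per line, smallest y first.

√15 = [3; 1,6, …], period ℓ=2 (even) → k=1
step 0: (3, 1)  from 3·(1,0) + (0,1)
step 1: (4, 1)  from 1·(3,1) + (1,0)
fundamental: x₁=4, y₁=1  (since 16 − 15·1 = 1)
k=2:  x_2 = 4·4+15·1·1 = 31,  y_2 = 4·1+1·4 = 8
k=3:  x_3 = 4·31+15·1·8 = 244,  y_3 = 4·8+1·31 = 63
k=4:  x_4 = 4·244+15·1·63 = 1921,  y_4 = 4·63+1·244 = 496
k=5:  x_5 = 4·1921+15·1·496 = 15124,  y_5 = 4·496+1·1921 = 3905

4 1
31 8
244 63
1921 496
15124 3905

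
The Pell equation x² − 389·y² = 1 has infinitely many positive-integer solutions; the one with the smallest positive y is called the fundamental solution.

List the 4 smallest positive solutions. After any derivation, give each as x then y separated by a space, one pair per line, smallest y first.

√389 → a₀=19, period (1,2,1,1,1,1,2,1,38); ℓ=9 odd so k=17
step 0: (19, 1)  from 19·(1,0) + (0,1)
…
step 2: (59, 3)  from 2·(20,1) + (19,1)
…
step 4: (138, 7)  from 1·(79,4) + (59,3)
…
step 6: (355, 18)  from 1·(217,11) + (138,7)
step 7: (927, 47)  from 2·(355,18) + (217,11)
…
step 10: (50925, 2582)  from 1·(49643,2517) + (1282,65)
…
step 14: (556329, 28207)  from 1·(353911,17944) + (202418,10263)
…
step 16: (2376809, 120509)  from 2·(910240,46151) + (556329,28207)
step 17: (3287049, 166660)  from 1·(2376809,120509) + (910240,46151)
fundamental: x₁=3287049, y₁=166660  (since 10804691128401 − 389·27775555600 = 1)
n=2: (3287049,166660)∘(3287049,166660) = (3287049·3287049+389·166660·166660, 3287049·166660+166660·3287049) = (21609382256801,1095639172680)
n=3: (21609382256801,1095639172680)∘(3287049,166660) = (3287049·21609382256801+389·166660·1095639172680, 3287049·1095639172680+166660·21609382256801) = (142062196675667653449,7202839293837075980)
n=4: (142062196675667653449,7202839293837075980)∘(3287049,166660) = (3287049·142062196675667653449+389·166660·7202839293837075980, 3287049·7202839293837075980+166660·142062196675667653449) = (933930803041091759821507201,47352171395934637886793360)

3287049 166660
21609382256801 1095639172680
142062196675667653449 7202839293837075980
933930803041091759821507201 47352171395934637886793360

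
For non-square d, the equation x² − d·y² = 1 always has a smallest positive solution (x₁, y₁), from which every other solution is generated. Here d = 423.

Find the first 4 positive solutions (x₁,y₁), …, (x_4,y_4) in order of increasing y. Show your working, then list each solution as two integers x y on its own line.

4607 224
42448897 2063936
391124132351 19017106080
3603817713033217 175223613357184

√423 → a₀=20, period (1,1,3,4,3,1,1,40); ℓ=8 even so k=7
a_0=20:  p_0=20·1+0=20,  q_0=20·0+1=1
a_1=1:  p_1=1·20+1=21,  q_1=1·1+0=1
…
a_5=3:  p_5=3·617+144=1995,  q_5=3·30+7=97
a_6=1:  p_6=1·1995+617=2612,  q_6=1·97+30=127
a_7=1:  p_7=1·2612+1995=4607,  q_7=1·127+97=224
fundamental: x₁=4607, y₁=224  (since 21224449 − 423·50176 = 1)
(4607+224√423)^2 = 42448897 + 2063936√423
(4607+224√423)^3 = 391124132351 + 19017106080√423
(4607+224√423)^4 = 3603817713033217 + 175223613357184√423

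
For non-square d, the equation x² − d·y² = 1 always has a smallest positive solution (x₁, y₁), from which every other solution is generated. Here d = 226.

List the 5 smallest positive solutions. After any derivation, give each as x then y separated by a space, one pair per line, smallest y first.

√226 = [15; 30, …], period ℓ=1 (odd) → k=1
a_0=15:  p_0=15·1+0=15,  q_0=15·0+1=1
a_1=30:  p_1=30·15+1=451,  q_1=30·1+0=30
fundamental: x₁=451, y₁=30  (since 203401 − 226·900 = 1)
k=2:  x_2 = 451·451+226·30·30 = 406801,  y_2 = 451·30+30·451 = 27060
k=3:  x_3 = 451·406801+226·30·27060 = 366934051,  y_3 = 451·27060+30·406801 = 24408090
k=4:  x_4 = 451·366934051+226·30·24408090 = 330974107201,  y_4 = 451·24408090+30·366934051 = 22016070120
k=5:  x_5 = 451·330974107201+226·30·22016070120 = 298538277761251,  y_5 = 451·22016070120+30·330974107201 = 19858470840150

451 30
406801 27060
366934051 24408090
330974107201 22016070120
298538277761251 19858470840150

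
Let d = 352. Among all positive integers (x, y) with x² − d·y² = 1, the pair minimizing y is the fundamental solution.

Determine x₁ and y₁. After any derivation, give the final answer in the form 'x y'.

77617 4137

[18; 1,3,5,9,5,3,1,36] for √352; ℓ=8 ⇒ convergent index 7
step 0: (18, 1)  from 18·(1,0) + (0,1)
step 1: (19, 1)  from 1·(18,1) + (1,0)
step 2: (75, 4)  from 3·(19,1) + (18,1)
…
step 5: (18499, 986)  from 5·(3621,193) + (394,21)
step 6: (59118, 3151)  from 3·(18499,986) + (3621,193)
step 7: (77617, 4137)  from 1·(59118,3151) + (18499,986)
fundamental: x₁=77617, y₁=4137  (since 6024398689 − 352·17114769 = 1)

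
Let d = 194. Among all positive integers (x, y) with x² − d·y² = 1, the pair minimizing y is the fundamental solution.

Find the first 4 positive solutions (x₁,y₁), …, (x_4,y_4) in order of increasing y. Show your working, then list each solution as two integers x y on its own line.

d=194: √d = [13; 1,12,1,26] (ℓ=4, even), read p_3/q_3
step 0: (13, 1)  from 13·(1,0) + (0,1)
step 1: (14, 1)  from 1·(13,1) + (1,0)
step 2: (181, 13)  from 12·(14,1) + (13,1)
step 3: (195, 14)  from 1·(181,13) + (14,1)
fundamental: x₁=195, y₁=14  (since 38025 − 194·196 = 1)
(x_2, y_2) = (195·195 + 194·14·14, 195·14 + 14·195) = (76049, 5460)
(x_3, y_3) = (195·76049 + 194·14·5460, 195·5460 + 14·76049) = (29658915, 2129386)
(x_4, y_4) = (195·29658915 + 194·14·2129386, 195·2129386 + 14·29658915) = (11566900801, 830455080)

195 14
76049 5460
29658915 2129386
11566900801 830455080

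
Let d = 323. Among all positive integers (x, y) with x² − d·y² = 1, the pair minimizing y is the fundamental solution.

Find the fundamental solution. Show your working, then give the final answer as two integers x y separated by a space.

√323 → a₀=17, period (1,34); ℓ=2 even so k=1
i=0: a=17 ⇒ p=17, q=1
i=1: a=1 ⇒ p=18, q=1
(x₁, y₁) = (18, 1);  18² − 323·1² = 1 ✓

18 1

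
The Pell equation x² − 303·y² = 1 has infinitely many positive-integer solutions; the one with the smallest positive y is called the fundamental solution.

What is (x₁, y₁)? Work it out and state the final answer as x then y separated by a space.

2524 145

√303 = [17; 2,2,5,2,2,34, …], period ℓ=6 (even) → k=5
i=0: a=17 ⇒ p=17, q=1
i=1: a=2 ⇒ p=35, q=2
…
i=3: a=5 ⇒ p=470, q=27
i=4: a=2 ⇒ p=1027, q=59
i=5: a=2 ⇒ p=2524, q=145
(x₁, y₁) = (2524, 145);  2524² − 303·145² = 1 ✓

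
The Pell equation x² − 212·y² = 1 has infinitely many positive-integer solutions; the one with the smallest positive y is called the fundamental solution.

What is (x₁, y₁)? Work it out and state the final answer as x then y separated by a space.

66249 4550

[14; 1,1,3,1,1,…,1,1,28] for √212; ℓ=14 ⇒ convergent index 13
a_0=14:  p_0=14·1+0=14,  q_0=14·0+1=1
…
a_2=1:  p_2=1·15+14=29,  q_2=1·1+1=2
a_3=3:  p_3=3·29+15=102,  q_3=3·2+1=7
…
a_6=1:  p_6=1·233+131=364,  q_6=1·16+9=25
…
a_8=1:  p_8=1·2417+364=2781,  q_8=1·166+25=191
…
a_10=1:  p_10=1·5198+2781=7979,  q_10=1·357+191=548
…
a_12=1:  p_12=1·29135+7979=37114,  q_12=1·2001+548=2549
a_13=1:  p_13=1·37114+29135=66249,  q_13=1·2549+2001=4550
→ (66249, 4550).  Check: 66249²=4388930001, 212·4550²=4388930000, difference 1.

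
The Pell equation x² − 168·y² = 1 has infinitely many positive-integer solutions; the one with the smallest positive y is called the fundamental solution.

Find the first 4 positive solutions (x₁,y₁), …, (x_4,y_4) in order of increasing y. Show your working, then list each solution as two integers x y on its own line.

13 1
337 26
8749 675
227137 17524

√168 → a₀=12, period (1,24); ℓ=2 even so k=1
step 0: (12, 1)  from 12·(1,0) + (0,1)
step 1: (13, 1)  from 1·(12,1) + (1,0)
→ (13, 1).  Check: 13²=169, 168·1²=168, difference 1.
(x_2, y_2) = (13·13 + 168·1·1, 13·1 + 1·13) = (337, 26)
(x_3, y_3) = (13·337 + 168·1·26, 13·26 + 1·337) = (8749, 675)
(x_4, y_4) = (13·8749 + 168·1·675, 13·675 + 1·8749) = (227137, 17524)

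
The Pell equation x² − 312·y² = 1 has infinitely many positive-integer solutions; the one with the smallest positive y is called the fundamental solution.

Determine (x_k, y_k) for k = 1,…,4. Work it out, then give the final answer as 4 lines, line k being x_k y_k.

√312 = [17; 1,1,1,34, …], period ℓ=4 (even) → k=3
step 0: (17, 1)  from 17·(1,0) + (0,1)
step 1: (18, 1)  from 1·(17,1) + (1,0)
step 2: (35, 2)  from 1·(18,1) + (17,1)
step 3: (53, 3)  from 1·(35,2) + (18,1)
(x₁, y₁) = (53, 3);  53² − 312·3² = 1 ✓
(53+3√312)^2 = 5617 + 318√312
(53+3√312)^3 = 595349 + 33705√312
(53+3√312)^4 = 63101377 + 3572412√312

53 3
5617 318
595349 33705
63101377 3572412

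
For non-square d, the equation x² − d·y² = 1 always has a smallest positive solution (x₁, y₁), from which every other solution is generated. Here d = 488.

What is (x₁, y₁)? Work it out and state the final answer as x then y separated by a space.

243 11

d=488: √d = [22; 11,44] (ℓ=2, even), read p_1/q_1
i=0: a=22 ⇒ p=22, q=1
i=1: a=11 ⇒ p=243, q=11
fundamental: x₁=243, y₁=11  (since 59049 − 488·121 = 1)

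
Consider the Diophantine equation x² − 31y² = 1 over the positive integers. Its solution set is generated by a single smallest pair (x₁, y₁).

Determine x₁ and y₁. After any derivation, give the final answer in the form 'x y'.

√31 → a₀=5, period (1,1,3,5,3,1,1,10); ℓ=8 even so k=7
i=0: a=5 ⇒ p=5, q=1
…
i=3: a=3 ⇒ p=39, q=7
i=4: a=5 ⇒ p=206, q=37
i=5: a=3 ⇒ p=657, q=118
i=6: a=1 ⇒ p=863, q=155
i=7: a=1 ⇒ p=1520, q=273
fundamental: x₁=1520, y₁=273  (since 2310400 − 31·74529 = 1)

1520 273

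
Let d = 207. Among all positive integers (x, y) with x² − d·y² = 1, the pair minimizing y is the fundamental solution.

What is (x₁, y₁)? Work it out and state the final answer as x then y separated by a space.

1151 80

d=207: √d = [14; 2,1,1,2,1,1,2,28] (ℓ=8, even), read p_7/q_7
step 0: (14, 1)  from 14·(1,0) + (0,1)
step 1: (29, 2)  from 2·(14,1) + (1,0)
step 2: (43, 3)  from 1·(29,2) + (14,1)
…
step 6: (446, 31)  from 1·(259,18) + (187,13)
step 7: (1151, 80)  from 2·(446,31) + (259,18)
fundamental: x₁=1151, y₁=80  (since 1324801 − 207·6400 = 1)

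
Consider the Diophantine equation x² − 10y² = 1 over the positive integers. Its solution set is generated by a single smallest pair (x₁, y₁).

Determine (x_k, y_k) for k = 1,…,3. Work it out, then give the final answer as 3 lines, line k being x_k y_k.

√10 → a₀=3, period (6); ℓ=1 odd so k=1
k=0  a_k=3  p_k/q_k = 3/1
k=1  a_k=6  p_k/q_k = 19/6
→ (19, 6).  Check: 19²=361, 10·6²=360, difference 1.
(x_2, y_2) = (19·19 + 10·6·6, 19·6 + 6·19) = (721, 228)
(x_3, y_3) = (19·721 + 10·6·228, 19·228 + 6·721) = (27379, 8658)

19 6
721 228
27379 8658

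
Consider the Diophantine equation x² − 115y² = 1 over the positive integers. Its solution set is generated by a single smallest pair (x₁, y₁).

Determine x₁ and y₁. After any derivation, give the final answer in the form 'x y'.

[10; 1,2,1,1,1,1,1,2,1,20] for √115; ℓ=10 ⇒ convergent index 9
k=0  a_k=10  p_k/q_k = 10/1
k=1  a_k=1  p_k/q_k = 11/1
k=2  a_k=2  p_k/q_k = 32/3
…
k=4  a_k=1  p_k/q_k = 75/7
k=5  a_k=1  p_k/q_k = 118/11
k=6  a_k=1  p_k/q_k = 193/18
k=7  a_k=1  p_k/q_k = 311/29
k=8  a_k=2  p_k/q_k = 815/76
k=9  a_k=1  p_k/q_k = 1126/105
fundamental: x₁=1126, y₁=105  (since 1267876 − 115·11025 = 1)

1126 105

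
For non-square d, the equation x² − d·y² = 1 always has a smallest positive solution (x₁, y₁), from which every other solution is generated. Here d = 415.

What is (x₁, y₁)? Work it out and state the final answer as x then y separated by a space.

18412804 903849

√415 → a₀=20, period (2,1,2,4,6,…,1,2,40); ℓ=16 even so k=15
step 0: (20, 1)  from 20·(1,0) + (0,1)
…
step 2: (61, 3)  from 1·(41,2) + (20,1)
…
step 4: (713, 35)  from 4·(163,8) + (61,3)
step 5: (4441, 218)  from 6·(713,35) + (163,8)
…
step 7: (9595, 471)  from 1·(5154,253) + (4441,218)
step 8: (33939, 1666)  from 3·(9595,471) + (5154,253)
step 9: (43534, 2137)  from 1·(33939,1666) + (9595,471)
…
step 11: (508372, 24955)  from 6·(77473,3803) + (43534,2137)
step 12: (2110961, 103623)  from 4·(508372,24955) + (77473,3803)
…
step 14: (6841255, 335824)  from 1·(4730294,232201) + (2110961,103623)
step 15: (18412804, 903849)  from 2·(6841255,335824) + (4730294,232201)
→ (18412804, 903849).  Check: 18412804²=339031351142416, 415·903849²=339031351142415, difference 1.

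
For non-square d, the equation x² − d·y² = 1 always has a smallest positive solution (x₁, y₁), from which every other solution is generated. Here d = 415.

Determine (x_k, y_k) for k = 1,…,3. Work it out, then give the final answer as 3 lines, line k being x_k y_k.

√415 = [20; 2,1,2,4,6,…,1,2,40, …], period ℓ=16 (even) → k=15
a_0=20:  p_0=20·1+0=20,  q_0=20·0+1=1
a_1=2:  p_1=2·20+1=41,  q_1=2·1+0=2
a_2=1:  p_2=1·41+20=61,  q_2=1·2+1=3
a_3=2:  p_3=2·61+41=163,  q_3=2·3+2=8
a_4=4:  p_4=4·163+61=713,  q_4=4·8+3=35
…
a_6=1:  p_6=1·4441+713=5154,  q_6=1·218+35=253
a_7=1:  p_7=1·5154+4441=9595,  q_7=1·253+218=471
a_8=3:  p_8=3·9595+5154=33939,  q_8=3·471+253=1666
a_9=1:  p_9=1·33939+9595=43534,  q_9=1·1666+471=2137
…
a_12=4:  p_12=4·508372+77473=2110961,  q_12=4·24955+3803=103623
a_13=2:  p_13=2·2110961+508372=4730294,  q_13=2·103623+24955=232201
a_14=1:  p_14=1·4730294+2110961=6841255,  q_14=1·232201+103623=335824
a_15=2:  p_15=2·6841255+4730294=18412804,  q_15=2·335824+232201=903849
fundamental: x₁=18412804, y₁=903849  (since 339031351142416 − 415·816943014801 = 1)
(x_2, y_2) = (18412804·18412804 + 415·903849·903849, 18412804·903849 + 903849·18412804) = (678062702284831, 33284788965192)
(x_3, y_3) = (18412804·678062702284831 + 415·903849·33284788965192, 18412804·33284788965192 + 903849·678062702284831) = (24970071273761872339444, 1225732590794885332887)

18412804 903849
678062702284831 33284788965192
24970071273761872339444 1225732590794885332887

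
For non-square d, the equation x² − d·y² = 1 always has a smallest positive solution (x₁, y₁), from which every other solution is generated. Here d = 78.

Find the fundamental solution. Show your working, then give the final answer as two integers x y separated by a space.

d=78: √d = [8; 1,4,1,16] (ℓ=4, even), read p_3/q_3
a_0=8:  p_0=8·1+0=8,  q_0=8·0+1=1
…
a_2=4:  p_2=4·9+8=44,  q_2=4·1+1=5
a_3=1:  p_3=1·44+9=53,  q_3=1·5+1=6
fundamental: x₁=53, y₁=6  (since 2809 − 78·36 = 1)

53 6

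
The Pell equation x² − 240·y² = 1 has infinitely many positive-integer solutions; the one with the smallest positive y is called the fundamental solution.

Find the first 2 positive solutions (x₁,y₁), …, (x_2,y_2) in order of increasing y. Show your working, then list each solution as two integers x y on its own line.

31 2
1921 124

√240 = [15; 2,30, …], period ℓ=2 (even) → k=1
step 0: (15, 1)  from 15·(1,0) + (0,1)
step 1: (31, 2)  from 2·(15,1) + (1,0)
→ (31, 2).  Check: 31²=961, 240·2²=960, difference 1.
(31+2√240)^2 = 1921 + 124√240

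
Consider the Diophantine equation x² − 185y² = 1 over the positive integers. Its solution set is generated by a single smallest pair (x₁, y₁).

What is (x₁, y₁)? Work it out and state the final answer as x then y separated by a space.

9249 680

√185 = [13; 1,1,1,1,26, …], period ℓ=5 (odd) → k=9
i=0: a=13 ⇒ p=13, q=1
…
i=3: a=1 ⇒ p=41, q=3
…
i=8: a=1 ⇒ p=5563, q=409
i=9: a=1 ⇒ p=9249, q=680
(x₁, y₁) = (9249, 680);  9249² − 185·680² = 1 ✓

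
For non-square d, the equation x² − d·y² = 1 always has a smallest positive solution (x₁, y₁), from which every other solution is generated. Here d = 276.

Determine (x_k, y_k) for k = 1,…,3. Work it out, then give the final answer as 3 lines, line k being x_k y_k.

√276 = [16; 1,1,1,1,2,2,2,1,1,1,1,32, …], period ℓ=12 (even) → k=11
k=0  a_k=16  p_k/q_k = 16/1
k=1  a_k=1  p_k/q_k = 17/1
k=2  a_k=1  p_k/q_k = 33/2
k=3  a_k=1  p_k/q_k = 50/3
…
k=5  a_k=2  p_k/q_k = 216/13
k=6  a_k=2  p_k/q_k = 515/31
k=7  a_k=2  p_k/q_k = 1246/75
k=8  a_k=1  p_k/q_k = 1761/106
k=9  a_k=1  p_k/q_k = 3007/181
k=10  a_k=1  p_k/q_k = 4768/287
k=11  a_k=1  p_k/q_k = 7775/468
→ (7775, 468).  Check: 7775²=60450625, 276·468²=60450624, difference 1.
(x_2, y_2) = (7775·7775 + 276·468·468, 7775·468 + 468·7775) = (120901249, 7277400)
(x_3, y_3) = (7775·120901249 + 276·468·7277400, 7775·7277400 + 468·120901249) = (1880014414175, 113163569532)

7775 468
120901249 7277400
1880014414175 113163569532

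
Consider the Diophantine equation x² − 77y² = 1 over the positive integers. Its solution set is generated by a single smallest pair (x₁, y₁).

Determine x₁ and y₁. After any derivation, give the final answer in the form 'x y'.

351 40

d=77: √d = [8; 1,3,2,3,1,16] (ℓ=6, even), read p_5/q_5
i=0: a=8 ⇒ p=8, q=1
i=1: a=1 ⇒ p=9, q=1
…
i=4: a=3 ⇒ p=272, q=31
i=5: a=1 ⇒ p=351, q=40
(x₁, y₁) = (351, 40);  351² − 77·40² = 1 ✓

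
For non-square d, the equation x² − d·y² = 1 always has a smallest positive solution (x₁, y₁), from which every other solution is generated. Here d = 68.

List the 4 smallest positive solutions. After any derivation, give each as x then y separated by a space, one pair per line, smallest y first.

√68 → a₀=8, period (4,16); ℓ=2 even so k=1
i=0: a=8 ⇒ p=8, q=1
i=1: a=4 ⇒ p=33, q=4
(x₁, y₁) = (33, 4);  33² − 68·4² = 1 ✓
k=2:  x_2 = 33·33+68·4·4 = 2177,  y_2 = 33·4+4·33 = 264
k=3:  x_3 = 33·2177+68·4·264 = 143649,  y_3 = 33·264+4·2177 = 17420
k=4:  x_4 = 33·143649+68·4·17420 = 9478657,  y_4 = 33·17420+4·143649 = 1149456

33 4
2177 264
143649 17420
9478657 1149456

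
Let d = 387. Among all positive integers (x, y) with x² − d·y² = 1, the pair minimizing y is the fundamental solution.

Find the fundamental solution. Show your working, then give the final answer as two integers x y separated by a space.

3482 177

d=387: √d = [19; 1,2,19,2,1,38] (ℓ=6, even), read p_5/q_5
k=0  a_k=19  p_k/q_k = 19/1
…
k=2  a_k=2  p_k/q_k = 59/3
…
k=4  a_k=2  p_k/q_k = 2341/119
k=5  a_k=1  p_k/q_k = 3482/177
(x₁, y₁) = (3482, 177);  3482² − 387·177² = 1 ✓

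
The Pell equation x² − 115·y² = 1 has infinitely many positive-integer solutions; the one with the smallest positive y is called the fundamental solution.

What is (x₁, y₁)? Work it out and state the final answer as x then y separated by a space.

d=115: √d = [10; 1,2,1,1,1,1,1,2,1,20] (ℓ=10, even), read p_9/q_9
a_0=10:  p_0=10·1+0=10,  q_0=10·0+1=1
a_1=1:  p_1=1·10+1=11,  q_1=1·1+0=1
…
a_5=1:  p_5=1·75+43=118,  q_5=1·7+4=11
…
a_8=2:  p_8=2·311+193=815,  q_8=2·29+18=76
a_9=1:  p_9=1·815+311=1126,  q_9=1·76+29=105
→ (1126, 105).  Check: 1126²=1267876, 115·105²=1267875, difference 1.

1126 105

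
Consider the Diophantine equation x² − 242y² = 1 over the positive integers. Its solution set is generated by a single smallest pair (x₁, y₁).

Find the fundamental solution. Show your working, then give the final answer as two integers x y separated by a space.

19601 1260

[15; 1,1,3,1,14,1,3,1,1,30] for √242; ℓ=10 ⇒ convergent index 9
i=0: a=15 ⇒ p=15, q=1
i=1: a=1 ⇒ p=16, q=1
i=2: a=1 ⇒ p=31, q=2
…
i=4: a=1 ⇒ p=140, q=9
i=5: a=14 ⇒ p=2069, q=133
i=6: a=1 ⇒ p=2209, q=142
i=7: a=3 ⇒ p=8696, q=559
i=8: a=1 ⇒ p=10905, q=701
i=9: a=1 ⇒ p=19601, q=1260
fundamental: x₁=19601, y₁=1260  (since 384199201 − 242·1587600 = 1)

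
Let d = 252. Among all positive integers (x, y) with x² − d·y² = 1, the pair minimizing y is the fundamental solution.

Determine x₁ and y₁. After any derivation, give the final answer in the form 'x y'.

127 8

√252 = [15; 1,6,1,30, …], period ℓ=4 (even) → k=3
k=0  a_k=15  p_k/q_k = 15/1
…
k=2  a_k=6  p_k/q_k = 111/7
k=3  a_k=1  p_k/q_k = 127/8
fundamental: x₁=127, y₁=8  (since 16129 − 252·64 = 1)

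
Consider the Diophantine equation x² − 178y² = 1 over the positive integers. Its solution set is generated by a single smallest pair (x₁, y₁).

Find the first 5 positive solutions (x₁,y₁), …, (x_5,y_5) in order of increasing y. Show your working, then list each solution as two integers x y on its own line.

1601 120
5126401 384240
16414734401 1230336360
52559974425601 3939536640480
168297021696040001 12614395092480600

d=178: √d = [13; 2,1,12,1,2,26] (ℓ=6, even), read p_5/q_5
k=0  a_k=13  p_k/q_k = 13/1
k=1  a_k=2  p_k/q_k = 27/2
k=2  a_k=1  p_k/q_k = 40/3
…
k=4  a_k=1  p_k/q_k = 547/41
k=5  a_k=2  p_k/q_k = 1601/120
(x₁, y₁) = (1601, 120);  1601² − 178·120² = 1 ✓
k=2:  x_2 = 1601·1601+178·120·120 = 5126401,  y_2 = 1601·120+120·1601 = 384240
k=3:  x_3 = 1601·5126401+178·120·384240 = 16414734401,  y_3 = 1601·384240+120·5126401 = 1230336360
k=4:  x_4 = 1601·16414734401+178·120·1230336360 = 52559974425601,  y_4 = 1601·1230336360+120·16414734401 = 3939536640480
k=5:  x_5 = 1601·52559974425601+178·120·3939536640480 = 168297021696040001,  y_5 = 1601·3939536640480+120·52559974425601 = 12614395092480600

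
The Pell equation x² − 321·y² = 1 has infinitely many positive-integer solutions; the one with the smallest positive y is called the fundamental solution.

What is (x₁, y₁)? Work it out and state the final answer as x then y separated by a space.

215 12

√321 → a₀=17, period (1,10,1,34); ℓ=4 even so k=3
k=0  a_k=17  p_k/q_k = 17/1
…
k=2  a_k=10  p_k/q_k = 197/11
k=3  a_k=1  p_k/q_k = 215/12
→ (215, 12).  Check: 215²=46225, 321·12²=46224, difference 1.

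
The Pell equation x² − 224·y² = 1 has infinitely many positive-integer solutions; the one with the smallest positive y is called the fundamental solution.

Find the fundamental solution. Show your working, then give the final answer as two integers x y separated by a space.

√224 → a₀=14, period (1,28); ℓ=2 even so k=1
a_0=14:  p_0=14·1+0=14,  q_0=14·0+1=1
a_1=1:  p_1=1·14+1=15,  q_1=1·1+0=1
→ (15, 1).  Check: 15²=225, 224·1²=224, difference 1.

15 1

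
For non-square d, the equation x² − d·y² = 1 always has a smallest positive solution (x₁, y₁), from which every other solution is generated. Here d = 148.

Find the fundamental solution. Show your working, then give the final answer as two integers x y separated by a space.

73 6

d=148: √d = [12; 6,24] (ℓ=2, even), read p_1/q_1
a_0=12:  p_0=12·1+0=12,  q_0=12·0+1=1
a_1=6:  p_1=6·12+1=73,  q_1=6·1+0=6
→ (73, 6).  Check: 73²=5329, 148·6²=5328, difference 1.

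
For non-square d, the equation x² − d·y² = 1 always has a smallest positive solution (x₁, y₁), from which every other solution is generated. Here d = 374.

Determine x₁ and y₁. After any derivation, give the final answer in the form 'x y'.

√374 = [19; 2,1,18,1,2,38, …], period ℓ=6 (even) → k=5
i=0: a=19 ⇒ p=19, q=1
i=1: a=2 ⇒ p=39, q=2
i=2: a=1 ⇒ p=58, q=3
…
i=4: a=1 ⇒ p=1141, q=59
i=5: a=2 ⇒ p=3365, q=174
(x₁, y₁) = (3365, 174);  3365² − 374·174² = 1 ✓

3365 174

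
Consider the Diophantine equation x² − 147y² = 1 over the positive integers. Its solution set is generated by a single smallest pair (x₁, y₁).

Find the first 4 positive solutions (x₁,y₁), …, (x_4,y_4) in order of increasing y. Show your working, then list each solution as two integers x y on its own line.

√147 = [12; 8,24, …], period ℓ=2 (even) → k=1
k=0  a_k=12  p_k/q_k = 12/1
k=1  a_k=8  p_k/q_k = 97/8
fundamental: x₁=97, y₁=8  (since 9409 − 147·64 = 1)
(97+8√147)^2 = 18817 + 1552√147
(97+8√147)^3 = 3650401 + 301080√147
(97+8√147)^4 = 708158977 + 58407968√147

97 8
18817 1552
3650401 301080
708158977 58407968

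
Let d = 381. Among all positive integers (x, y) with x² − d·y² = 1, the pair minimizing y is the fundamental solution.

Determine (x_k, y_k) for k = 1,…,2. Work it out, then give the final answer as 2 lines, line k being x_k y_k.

1015 52
2060449 105560

√381 = [19; 1,1,12,1,1,38, …], period ℓ=6 (even) → k=5
step 0: (19, 1)  from 19·(1,0) + (0,1)
step 1: (20, 1)  from 1·(19,1) + (1,0)
step 2: (39, 2)  from 1·(20,1) + (19,1)
step 3: (488, 25)  from 12·(39,2) + (20,1)
step 4: (527, 27)  from 1·(488,25) + (39,2)
step 5: (1015, 52)  from 1·(527,27) + (488,25)
fundamental: x₁=1015, y₁=52  (since 1030225 − 381·2704 = 1)
k=2:  x_2 = 1015·1015+381·52·52 = 2060449,  y_2 = 1015·52+52·1015 = 105560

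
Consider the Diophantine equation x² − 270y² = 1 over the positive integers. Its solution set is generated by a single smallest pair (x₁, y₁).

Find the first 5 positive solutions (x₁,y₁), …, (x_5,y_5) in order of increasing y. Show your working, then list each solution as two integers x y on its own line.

5291 322
55989361 3407404
592479412811 36057148806
6269617090376641 381556745257688
66345087457886202251 4037633442259705610

[16; 2,3,6,3,2,32] for √270; ℓ=6 ⇒ convergent index 5
k=0  a_k=16  p_k/q_k = 16/1
…
k=4  a_k=3  p_k/q_k = 2284/139
k=5  a_k=2  p_k/q_k = 5291/322
(x₁, y₁) = (5291, 322);  5291² − 270·322² = 1 ✓
n=2: (5291,322)∘(5291,322) = (5291·5291+270·322·322, 5291·322+322·5291) = (55989361,3407404)
n=3: (55989361,3407404)∘(5291,322) = (5291·55989361+270·322·3407404, 5291·3407404+322·55989361) = (592479412811,36057148806)
n=4: (592479412811,36057148806)∘(5291,322) = (5291·592479412811+270·322·36057148806, 5291·36057148806+322·592479412811) = (6269617090376641,381556745257688)
n=5: (6269617090376641,381556745257688)∘(5291,322) = (5291·6269617090376641+270·322·381556745257688, 5291·381556745257688+322·6269617090376641) = (66345087457886202251,4037633442259705610)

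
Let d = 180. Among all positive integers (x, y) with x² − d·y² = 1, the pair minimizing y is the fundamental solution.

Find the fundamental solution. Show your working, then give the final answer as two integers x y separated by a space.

[13; 2,2,2,26] for √180; ℓ=4 ⇒ convergent index 3
k=0  a_k=13  p_k/q_k = 13/1
…
k=2  a_k=2  p_k/q_k = 67/5
k=3  a_k=2  p_k/q_k = 161/12
(x₁, y₁) = (161, 12);  161² − 180·12² = 1 ✓

161 12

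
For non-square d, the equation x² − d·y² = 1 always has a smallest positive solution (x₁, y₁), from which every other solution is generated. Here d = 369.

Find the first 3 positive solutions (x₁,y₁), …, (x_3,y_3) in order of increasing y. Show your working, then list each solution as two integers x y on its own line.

[19; 4,1,3,2,7,4,7,2,3,1,4,38] for √369; ℓ=12 ⇒ convergent index 11
step 0: (19, 1)  from 19·(1,0) + (0,1)
…
step 3: (365, 19)  from 3·(96,5) + (77,4)
…
step 10: (1758061, 91521)  from 1·(1364557,71036) + (393504,20485)
step 11: (8396801, 437120)  from 4·(1758061,91521) + (1364557,71036)
→ (8396801, 437120).  Check: 8396801²=70506267033601, 369·437120²=70506267033600, difference 1.
(8396801+437120√369)^2 = 141012534067201 + 7340819306240√369
(8396801+437120√369)^3 = 2368108374136006451201 + 123278797782910239360√369

8396801 437120
141012534067201 7340819306240
2368108374136006451201 123278797782910239360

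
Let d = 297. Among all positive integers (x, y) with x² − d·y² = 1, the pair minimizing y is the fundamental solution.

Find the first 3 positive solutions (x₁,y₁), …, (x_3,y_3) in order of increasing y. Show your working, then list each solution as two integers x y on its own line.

d=297: √d = [17; 4,3,1,1,2,1,1,3,4,34] (ℓ=10, even), read p_9/q_9
i=0: a=17 ⇒ p=17, q=1
…
i=2: a=3 ⇒ p=224, q=13
…
i=5: a=2 ⇒ p=1327, q=77
…
i=8: a=3 ⇒ p=11357, q=659
i=9: a=4 ⇒ p=48599, q=2820
(x₁, y₁) = (48599, 2820);  48599² − 297·2820² = 1 ✓
n=2: (48599,2820)∘(48599,2820) = (48599·48599+297·2820·2820, 48599·2820+2820·48599) = (4723725601,274098360)
n=3: (4723725601,274098360)∘(48599,2820) = (48599·4723725601+297·2820·274098360, 48599·274098360+2820·4723725601) = (459136680917399,26641812392460)

48599 2820
4723725601 274098360
459136680917399 26641812392460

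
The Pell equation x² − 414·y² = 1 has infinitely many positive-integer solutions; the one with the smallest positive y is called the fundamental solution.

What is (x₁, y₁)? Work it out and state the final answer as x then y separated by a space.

24335 1196

√414 = [20; 2,1,7,2,7,1,2,40, …], period ℓ=8 (even) → k=7
a_0=20:  p_0=20·1+0=20,  q_0=20·0+1=1
…
a_2=1:  p_2=1·41+20=61,  q_2=1·2+1=3
a_3=7:  p_3=7·61+41=468,  q_3=7·3+2=23
…
a_5=7:  p_5=7·997+468=7447,  q_5=7·49+23=366
a_6=1:  p_6=1·7447+997=8444,  q_6=1·366+49=415
a_7=2:  p_7=2·8444+7447=24335,  q_7=2·415+366=1196
→ (24335, 1196).  Check: 24335²=592192225, 414·1196²=592192224, difference 1.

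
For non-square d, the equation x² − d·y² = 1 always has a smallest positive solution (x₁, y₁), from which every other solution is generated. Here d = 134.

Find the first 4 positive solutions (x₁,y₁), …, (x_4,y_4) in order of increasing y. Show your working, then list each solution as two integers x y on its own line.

d=134: √d = [11; 1,1,2,1,3,…,1,1,22] (ℓ=14, even), read p_13/q_13
step 0: (11, 1)  from 11·(1,0) + (0,1)
…
step 3: (58, 5)  from 2·(23,2) + (12,1)
…
step 5: (301, 26)  from 3·(81,7) + (58,5)
step 6: (382, 33)  from 1·(301,26) + (81,7)
…
step 9: (17630, 1523)  from 3·(4503,389) + (4121,356)
step 10: (22133, 1912)  from 1·(17630,1523) + (4503,389)
step 11: (61896, 5347)  from 2·(22133,1912) + (17630,1523)
step 12: (84029, 7259)  from 1·(61896,5347) + (22133,1912)
step 13: (145925, 12606)  from 1·(84029,7259) + (61896,5347)
→ (145925, 12606).  Check: 145925²=21294105625, 134·12606²=21294105624, difference 1.
n=2: (145925,12606)∘(145925,12606) = (145925·145925+134·12606·12606, 145925·12606+12606·145925) = (42588211249,3679061100)
n=3: (42588211249,3679061100)∘(145925,12606) = (145925·42588211249+134·12606·3679061100, 145925·3679061100+12606·42588211249) = (12429369452874725,1073733982022394)
n=4: (12429369452874725,1073733982022394)∘(145925,12606) = (145925·12429369452874725+134·12606·1073733982022394, 145925·1073733982022394+12606·12429369452874725) = (3627511474778900280001,313369262649556627800)

145925 12606
42588211249 3679061100
12429369452874725 1073733982022394
3627511474778900280001 313369262649556627800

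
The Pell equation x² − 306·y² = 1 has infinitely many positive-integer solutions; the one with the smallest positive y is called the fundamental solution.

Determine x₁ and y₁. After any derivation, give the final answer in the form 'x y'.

35 2

d=306: √d = [17; 2,34] (ℓ=2, even), read p_1/q_1
step 0: (17, 1)  from 17·(1,0) + (0,1)
step 1: (35, 2)  from 2·(17,1) + (1,0)
→ (35, 2).  Check: 35²=1225, 306·2²=1224, difference 1.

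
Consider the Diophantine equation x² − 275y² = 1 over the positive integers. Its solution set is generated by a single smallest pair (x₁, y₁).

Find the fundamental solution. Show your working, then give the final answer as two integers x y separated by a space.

√275 → a₀=16, period (1,1,2,1,1,32); ℓ=6 even so k=5
step 0: (16, 1)  from 16·(1,0) + (0,1)
step 1: (17, 1)  from 1·(16,1) + (1,0)
step 2: (33, 2)  from 1·(17,1) + (16,1)
step 3: (83, 5)  from 2·(33,2) + (17,1)
step 4: (116, 7)  from 1·(83,5) + (33,2)
step 5: (199, 12)  from 1·(116,7) + (83,5)
fundamental: x₁=199, y₁=12  (since 39601 − 275·144 = 1)

199 12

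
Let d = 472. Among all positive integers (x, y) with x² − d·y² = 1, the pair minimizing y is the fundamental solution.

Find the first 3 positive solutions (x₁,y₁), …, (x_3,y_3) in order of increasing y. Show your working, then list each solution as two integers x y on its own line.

[21; 1,2,1,1,1,…,2,1,42] for √472; ℓ=14 ⇒ convergent index 13
a_0=21:  p_0=21·1+0=21,  q_0=21·0+1=1
a_1=1:  p_1=1·21+1=22,  q_1=1·1+0=1
…
a_3=1:  p_3=1·65+22=87,  q_3=1·3+1=4
…
a_6=4:  p_6=4·239+152=1108,  q_6=4·11+7=51
a_7=5:  p_7=5·1108+239=5779,  q_7=5·51+11=266
…
a_9=1:  p_9=1·24224+5779=30003,  q_9=1·1115+266=1381
a_10=1:  p_10=1·30003+24224=54227,  q_10=1·1381+1115=2496
…
a_12=2:  p_12=2·84230+54227=222687,  q_12=2·3877+2496=10250
a_13=1:  p_13=1·222687+84230=306917,  q_13=1·10250+3877=14127
→ (306917, 14127).  Check: 306917²=94198044889, 472·14127²=94198044888, difference 1.
(x_2, y_2) = (306917·306917 + 472·14127·14127, 306917·14127 + 14127·306917) = (188396089777, 8671632918)
(x_3, y_3) = (306917·188396089777 + 472·14127·8671632918, 306917·8671632918 + 14127·188396089777) = (115643925371868101, 5322943120573485)

306917 14127
188396089777 8671632918
115643925371868101 5322943120573485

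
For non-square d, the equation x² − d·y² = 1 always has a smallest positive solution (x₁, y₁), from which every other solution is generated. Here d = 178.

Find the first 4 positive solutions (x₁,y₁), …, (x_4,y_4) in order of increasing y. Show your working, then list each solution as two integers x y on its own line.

1601 120
5126401 384240
16414734401 1230336360
52559974425601 3939536640480

[13; 2,1,12,1,2,26] for √178; ℓ=6 ⇒ convergent index 5
a_0=13:  p_0=13·1+0=13,  q_0=13·0+1=1
a_1=2:  p_1=2·13+1=27,  q_1=2·1+0=2
a_2=1:  p_2=1·27+13=40,  q_2=1·2+1=3
a_3=12:  p_3=12·40+27=507,  q_3=12·3+2=38
a_4=1:  p_4=1·507+40=547,  q_4=1·38+3=41
a_5=2:  p_5=2·547+507=1601,  q_5=2·41+38=120
→ (1601, 120).  Check: 1601²=2563201, 178·120²=2563200, difference 1.
(1601+120√178)^2 = 5126401 + 384240√178
(1601+120√178)^3 = 16414734401 + 1230336360√178
(1601+120√178)^4 = 52559974425601 + 3939536640480√178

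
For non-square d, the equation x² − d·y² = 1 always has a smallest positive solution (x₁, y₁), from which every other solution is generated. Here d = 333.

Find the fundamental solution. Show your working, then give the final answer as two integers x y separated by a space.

73 4

√333 = [18; 4,36, …], period ℓ=2 (even) → k=1
step 0: (18, 1)  from 18·(1,0) + (0,1)
step 1: (73, 4)  from 4·(18,1) + (1,0)
fundamental: x₁=73, y₁=4  (since 5329 − 333·16 = 1)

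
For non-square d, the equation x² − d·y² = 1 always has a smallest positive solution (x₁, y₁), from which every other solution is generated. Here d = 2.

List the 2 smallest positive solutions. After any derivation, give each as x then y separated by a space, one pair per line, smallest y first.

√2 → a₀=1, period (2); ℓ=1 odd so k=1
k=0  a_k=1  p_k/q_k = 1/1
k=1  a_k=2  p_k/q_k = 3/2
→ (3, 2).  Check: 3²=9, 2·2²=8, difference 1.
(x_2, y_2) = (3·3 + 2·2·2, 3·2 + 2·3) = (17, 12)

3 2
17 12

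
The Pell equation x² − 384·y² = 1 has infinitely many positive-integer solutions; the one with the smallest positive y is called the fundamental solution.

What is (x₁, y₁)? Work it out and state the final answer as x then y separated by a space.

[19; 1,1,2,9,2,1,1,38] for √384; ℓ=8 ⇒ convergent index 7
a_0=19:  p_0=19·1+0=19,  q_0=19·0+1=1
a_1=1:  p_1=1·19+1=20,  q_1=1·1+0=1
…
a_5=2:  p_5=2·921+98=1940,  q_5=2·47+5=99
a_6=1:  p_6=1·1940+921=2861,  q_6=1·99+47=146
a_7=1:  p_7=1·2861+1940=4801,  q_7=1·146+99=245
→ (4801, 245).  Check: 4801²=23049601, 384·245²=23049600, difference 1.

4801 245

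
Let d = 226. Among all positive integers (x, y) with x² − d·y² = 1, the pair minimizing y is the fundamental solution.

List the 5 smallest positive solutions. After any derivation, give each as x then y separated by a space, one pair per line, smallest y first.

451 30
406801 27060
366934051 24408090
330974107201 22016070120
298538277761251 19858470840150

d=226: √d = [15; 30] (ℓ=1, odd), read p_1/q_1
a_0=15:  p_0=15·1+0=15,  q_0=15·0+1=1
a_1=30:  p_1=30·15+1=451,  q_1=30·1+0=30
fundamental: x₁=451, y₁=30  (since 203401 − 226·900 = 1)
k=2:  x_2 = 451·451+226·30·30 = 406801,  y_2 = 451·30+30·451 = 27060
k=3:  x_3 = 451·406801+226·30·27060 = 366934051,  y_3 = 451·27060+30·406801 = 24408090
k=4:  x_4 = 451·366934051+226·30·24408090 = 330974107201,  y_4 = 451·24408090+30·366934051 = 22016070120
k=5:  x_5 = 451·330974107201+226·30·22016070120 = 298538277761251,  y_5 = 451·22016070120+30·330974107201 = 19858470840150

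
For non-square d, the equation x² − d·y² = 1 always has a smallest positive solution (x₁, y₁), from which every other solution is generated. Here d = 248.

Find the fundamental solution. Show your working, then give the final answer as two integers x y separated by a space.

[15; 1,2,1,30] for √248; ℓ=4 ⇒ convergent index 3
a_0=15:  p_0=15·1+0=15,  q_0=15·0+1=1
…
a_2=2:  p_2=2·16+15=47,  q_2=2·1+1=3
a_3=1:  p_3=1·47+16=63,  q_3=1·3+1=4
fundamental: x₁=63, y₁=4  (since 3969 − 248·16 = 1)

63 4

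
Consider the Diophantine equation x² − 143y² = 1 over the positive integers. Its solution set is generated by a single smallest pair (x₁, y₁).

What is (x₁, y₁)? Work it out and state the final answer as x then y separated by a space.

[11; 1,22] for √143; ℓ=2 ⇒ convergent index 1
k=0  a_k=11  p_k/q_k = 11/1
k=1  a_k=1  p_k/q_k = 12/1
(x₁, y₁) = (12, 1);  12² − 143·1² = 1 ✓

12 1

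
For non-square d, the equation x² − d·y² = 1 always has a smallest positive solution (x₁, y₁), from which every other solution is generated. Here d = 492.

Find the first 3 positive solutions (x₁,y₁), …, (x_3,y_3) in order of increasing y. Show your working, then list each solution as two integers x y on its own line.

29767 1342
1772148577 79894628
105503093353351 4756446782010

[22; 5,1,1,10,1,1,5,44] for √492; ℓ=8 ⇒ convergent index 7
k=0  a_k=22  p_k/q_k = 22/1
k=1  a_k=5  p_k/q_k = 111/5
k=2  a_k=1  p_k/q_k = 133/6
k=3  a_k=1  p_k/q_k = 244/11
k=4  a_k=10  p_k/q_k = 2573/116
…
k=6  a_k=1  p_k/q_k = 5390/243
k=7  a_k=5  p_k/q_k = 29767/1342
fundamental: x₁=29767, y₁=1342  (since 886074289 − 492·1800964 = 1)
(29767+1342√492)^2 = 1772148577 + 79894628√492
(29767+1342√492)^3 = 105503093353351 + 4756446782010√492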